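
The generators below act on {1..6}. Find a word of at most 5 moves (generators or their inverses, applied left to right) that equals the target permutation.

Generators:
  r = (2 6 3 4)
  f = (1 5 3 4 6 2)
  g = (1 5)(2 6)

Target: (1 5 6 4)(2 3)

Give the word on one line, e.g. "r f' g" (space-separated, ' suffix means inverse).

  after r': (2 4 3 6)
  after g': (1 5)(2 4 3)
  after f': (2 3 6 4 5)
  after g: (1 5 6 4)(2 3)

r' g' f' g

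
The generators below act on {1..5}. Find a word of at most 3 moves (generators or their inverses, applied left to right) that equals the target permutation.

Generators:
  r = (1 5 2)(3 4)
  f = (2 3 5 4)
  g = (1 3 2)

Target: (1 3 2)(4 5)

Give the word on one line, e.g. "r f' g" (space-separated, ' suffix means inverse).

r' r' f'

  after r': (1 2 5)(3 4)
  after r': (1 5 2)
  after f': (1 3 2)(4 5)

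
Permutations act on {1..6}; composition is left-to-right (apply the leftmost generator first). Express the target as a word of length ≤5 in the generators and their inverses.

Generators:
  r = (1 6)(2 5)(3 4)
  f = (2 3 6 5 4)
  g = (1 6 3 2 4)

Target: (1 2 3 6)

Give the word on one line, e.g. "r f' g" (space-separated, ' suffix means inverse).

  after r: (1 6)(2 5)(3 4)
  after f': (1 3 5 4 2 6)
  after f': (1 2 3 6)

r f' f'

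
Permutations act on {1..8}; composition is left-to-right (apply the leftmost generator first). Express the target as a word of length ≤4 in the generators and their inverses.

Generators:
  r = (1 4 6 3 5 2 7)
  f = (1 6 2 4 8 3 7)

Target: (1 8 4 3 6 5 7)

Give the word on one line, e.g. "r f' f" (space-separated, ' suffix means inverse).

  after r: (1 4 6 3 5 2 7)
  after f: (1 8 3 5 4 2)(6 7)
  after r': (1 8 6 2 7 4 5)
  after r': (1 8 4 3 6 5 7)

r f r' r'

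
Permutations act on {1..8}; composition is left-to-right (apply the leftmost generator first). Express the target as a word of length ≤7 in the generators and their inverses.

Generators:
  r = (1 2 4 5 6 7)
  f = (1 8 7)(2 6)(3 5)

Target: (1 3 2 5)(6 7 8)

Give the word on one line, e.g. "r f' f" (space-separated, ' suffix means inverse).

r r f' r f'

  after r: (1 2 4 5 6 7)
  after r: (1 4 6)(2 5 7)
  after f': (1 4 2 3 5 8)(6 7)
  after r: (1 5 8 2 3 6)
  after f': (1 3 2 5)(6 7 8)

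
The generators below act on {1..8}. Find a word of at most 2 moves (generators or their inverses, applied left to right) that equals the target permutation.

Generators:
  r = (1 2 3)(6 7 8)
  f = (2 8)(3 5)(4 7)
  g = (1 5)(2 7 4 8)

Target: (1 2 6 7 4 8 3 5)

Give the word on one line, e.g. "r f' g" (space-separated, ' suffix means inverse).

  after f': (2 8)(3 5)(4 7)
  after r: (1 2 6 7 4 8 3 5)

f' r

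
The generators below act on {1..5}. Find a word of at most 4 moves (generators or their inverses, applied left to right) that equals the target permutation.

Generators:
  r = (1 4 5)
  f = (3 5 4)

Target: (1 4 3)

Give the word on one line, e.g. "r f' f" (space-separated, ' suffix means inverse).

  after f: (3 5 4)
  after r: (1 4 3)

f r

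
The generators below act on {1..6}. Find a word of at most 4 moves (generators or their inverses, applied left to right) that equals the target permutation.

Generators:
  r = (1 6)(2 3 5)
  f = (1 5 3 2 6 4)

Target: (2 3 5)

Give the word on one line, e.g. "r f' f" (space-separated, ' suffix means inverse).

r r r r

  after r: (1 6)(2 3 5)
  after r: (2 5 3)
  after r: (1 6)
  after r: (2 3 5)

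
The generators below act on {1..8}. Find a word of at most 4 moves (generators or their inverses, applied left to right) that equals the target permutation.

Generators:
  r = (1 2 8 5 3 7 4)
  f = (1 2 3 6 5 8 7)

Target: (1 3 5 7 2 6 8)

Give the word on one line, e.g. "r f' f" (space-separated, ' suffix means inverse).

  after f: (1 2 3 6 5 8 7)
  after f: (1 3 5 7 2 6 8)

f f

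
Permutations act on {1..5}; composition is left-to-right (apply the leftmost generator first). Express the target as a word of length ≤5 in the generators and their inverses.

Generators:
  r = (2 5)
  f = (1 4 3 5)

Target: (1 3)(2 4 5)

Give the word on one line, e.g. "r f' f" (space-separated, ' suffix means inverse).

r' f f

  after r': (2 5)
  after f: (1 4 3 5 2)
  after f: (1 3)(2 4 5)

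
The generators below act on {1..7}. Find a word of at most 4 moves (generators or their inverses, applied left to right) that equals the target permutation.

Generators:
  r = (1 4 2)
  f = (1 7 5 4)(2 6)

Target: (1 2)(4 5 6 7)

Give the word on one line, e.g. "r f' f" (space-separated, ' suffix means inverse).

r' f r f

  after r': (1 2 4)
  after f: (1 6 2)(4 7 5)
  after r: (1 6)(2 4 7 5)
  after f: (1 2)(4 5 6 7)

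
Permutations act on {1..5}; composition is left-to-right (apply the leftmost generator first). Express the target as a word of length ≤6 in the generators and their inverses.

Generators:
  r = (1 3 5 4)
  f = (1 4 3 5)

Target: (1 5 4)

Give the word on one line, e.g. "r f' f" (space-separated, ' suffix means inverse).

  after r': (1 4 5 3)
  after f: (1 3 4)
  after r': (3 5)
  after f': (1 5 4)

r' f r' f'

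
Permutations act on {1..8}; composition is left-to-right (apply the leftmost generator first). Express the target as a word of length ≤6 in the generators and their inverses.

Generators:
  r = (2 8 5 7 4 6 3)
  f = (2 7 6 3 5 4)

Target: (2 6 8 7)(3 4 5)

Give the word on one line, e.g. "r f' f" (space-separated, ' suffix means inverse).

  after f': (2 4 5 3 6 7)
  after r': (2 7 3 4 8)(5 6)
  after r': (2 5 4)(3 7 6 8)
  after f': (2 3)(6 8)
  after f': (2 6 8 7)(3 4 5)

f' r' r' f' f'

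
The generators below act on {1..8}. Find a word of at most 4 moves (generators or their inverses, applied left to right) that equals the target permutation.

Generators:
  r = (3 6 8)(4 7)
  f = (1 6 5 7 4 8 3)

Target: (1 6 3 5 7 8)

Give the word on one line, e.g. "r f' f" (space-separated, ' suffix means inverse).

  after r: (3 6 8)(4 7)
  after f: (1 6 3 5 7 8)

r f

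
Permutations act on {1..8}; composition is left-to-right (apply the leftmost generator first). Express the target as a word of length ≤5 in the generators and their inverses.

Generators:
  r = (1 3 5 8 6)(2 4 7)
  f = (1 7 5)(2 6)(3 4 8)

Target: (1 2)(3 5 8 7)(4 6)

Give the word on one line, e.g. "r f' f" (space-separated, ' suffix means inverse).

r f r r

  after r: (1 3 5 8 6)(2 4 7)
  after f: (1 4 5 3)(2 8)(6 7)
  after r: (1 7)(2 6)(4 8)
  after r: (1 2)(3 5 8 7)(4 6)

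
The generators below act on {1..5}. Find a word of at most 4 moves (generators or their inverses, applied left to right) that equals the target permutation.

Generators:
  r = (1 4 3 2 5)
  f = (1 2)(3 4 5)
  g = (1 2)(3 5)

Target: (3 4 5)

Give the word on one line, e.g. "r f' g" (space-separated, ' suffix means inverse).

r' f f r'

  after r': (1 5 2 3 4)
  after f: (1 3 5)(2 4)
  after f: (1 4)(2 5)
  after r': (3 4 5)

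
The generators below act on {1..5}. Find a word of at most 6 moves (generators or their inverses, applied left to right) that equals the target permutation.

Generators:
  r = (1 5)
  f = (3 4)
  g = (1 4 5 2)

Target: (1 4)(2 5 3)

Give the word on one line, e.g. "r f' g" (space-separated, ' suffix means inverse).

  after g: (1 4 5 2)
  after f': (1 3 4 5 2)
  after g: (1 3 5)(2 4)
  after g: (1 3 2 5 4)
  after f': (1 4)(2 5 3)

g f' g g f'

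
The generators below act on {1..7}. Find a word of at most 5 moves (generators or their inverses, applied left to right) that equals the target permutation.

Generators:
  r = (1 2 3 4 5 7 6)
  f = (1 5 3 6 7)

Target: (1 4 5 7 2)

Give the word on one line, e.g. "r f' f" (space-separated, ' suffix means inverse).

f' r' f r f

  after f': (1 7 6 3 5)
  after r': (1 5 6 2)(3 4)
  after f: (1 3 4 6 2 5 7)
  after r: (1 4)(2 7)(3 5 6)
  after f: (1 4 5 7 2)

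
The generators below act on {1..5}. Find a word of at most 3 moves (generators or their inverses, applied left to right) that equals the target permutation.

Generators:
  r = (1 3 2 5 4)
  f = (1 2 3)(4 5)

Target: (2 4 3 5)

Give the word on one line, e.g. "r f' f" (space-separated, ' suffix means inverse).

  after f: (1 2 3)(4 5)
  after r': (1 3 4 2)
  after r': (2 4 3 5)

f r' r'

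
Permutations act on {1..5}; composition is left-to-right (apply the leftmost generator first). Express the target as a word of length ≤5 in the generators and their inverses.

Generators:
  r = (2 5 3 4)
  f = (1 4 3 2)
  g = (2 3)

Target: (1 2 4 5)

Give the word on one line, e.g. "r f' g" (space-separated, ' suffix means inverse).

  after g': (2 3)
  after r: (2 4)(3 5)
  after g: (2 4 3 5)
  after r': (2 3)(4 5)
  after f': (1 2 4 5)

g' r g r' f'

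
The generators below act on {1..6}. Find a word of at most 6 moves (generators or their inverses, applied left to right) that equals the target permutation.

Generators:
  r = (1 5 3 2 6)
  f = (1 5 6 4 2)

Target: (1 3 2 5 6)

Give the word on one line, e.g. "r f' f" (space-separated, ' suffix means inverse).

  after f': (1 2 4 6 5)
  after r: (1 6 3 2 4)
  after f': (1 5)(2 6 3 4)
  after r: (1 3 4 6 2)
  after f: (1 3 2 5 6)

f' r f' r f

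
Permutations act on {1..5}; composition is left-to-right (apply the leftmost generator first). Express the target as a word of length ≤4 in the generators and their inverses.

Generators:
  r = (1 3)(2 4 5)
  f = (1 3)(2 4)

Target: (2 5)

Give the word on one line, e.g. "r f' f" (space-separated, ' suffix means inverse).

r f' r r

  after r: (1 3)(2 4 5)
  after f': (4 5)
  after r: (1 3)(2 4)
  after r: (2 5)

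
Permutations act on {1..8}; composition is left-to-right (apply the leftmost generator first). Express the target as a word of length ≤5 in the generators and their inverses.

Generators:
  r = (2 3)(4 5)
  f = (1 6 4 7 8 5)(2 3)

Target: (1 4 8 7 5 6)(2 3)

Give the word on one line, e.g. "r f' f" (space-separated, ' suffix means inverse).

  after r: (2 3)(4 5)
  after f': (1 5 6)(4 8 7)
  after r': (1 4 8 7 5 6)(2 3)

r f' r'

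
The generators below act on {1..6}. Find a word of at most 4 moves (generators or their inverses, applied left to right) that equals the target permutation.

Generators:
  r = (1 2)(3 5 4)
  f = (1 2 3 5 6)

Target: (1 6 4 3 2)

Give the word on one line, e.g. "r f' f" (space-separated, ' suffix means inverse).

f' r' r'

  after f': (1 6 5 3 2)
  after r': (1 6 3)(4 5)
  after r': (1 6 4 3 2)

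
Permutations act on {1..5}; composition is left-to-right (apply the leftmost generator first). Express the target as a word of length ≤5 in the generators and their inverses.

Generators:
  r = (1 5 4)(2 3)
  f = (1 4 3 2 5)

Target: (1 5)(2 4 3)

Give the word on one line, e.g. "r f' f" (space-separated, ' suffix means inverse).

  after f': (1 5 2 3 4)
  after r: (1 4 5 3)
  after f': (2 3 5 4)
  after f': (1 5)(2 4 3)

f' r f' f'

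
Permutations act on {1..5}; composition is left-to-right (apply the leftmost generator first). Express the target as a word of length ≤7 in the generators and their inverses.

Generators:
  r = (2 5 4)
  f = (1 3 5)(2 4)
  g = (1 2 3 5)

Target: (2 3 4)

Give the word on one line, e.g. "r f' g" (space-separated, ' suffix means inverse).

  after r: (2 5 4)
  after r: (2 4 5)
  after g': (1 5)(2 4 3)
  after r': (1 2 5)(3 4)
  after g': (2 3 4)

r r g' r' g'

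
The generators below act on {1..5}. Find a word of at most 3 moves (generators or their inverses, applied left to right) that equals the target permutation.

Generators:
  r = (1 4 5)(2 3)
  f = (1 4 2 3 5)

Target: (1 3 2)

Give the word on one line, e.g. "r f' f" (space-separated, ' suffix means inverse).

  after r: (1 4 5)(2 3)
  after f: (1 2 5 4)
  after r: (1 3 2)

r f r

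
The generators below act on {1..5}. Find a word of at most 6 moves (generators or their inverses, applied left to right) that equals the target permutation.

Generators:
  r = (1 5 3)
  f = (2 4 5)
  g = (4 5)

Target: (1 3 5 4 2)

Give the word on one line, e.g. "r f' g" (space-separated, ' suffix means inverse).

  after f: (2 4 5)
  after g: (2 5)
  after r': (1 3 5 2)
  after f': (1 3 4 2)
  after g: (1 3 5 4 2)

f g r' f' g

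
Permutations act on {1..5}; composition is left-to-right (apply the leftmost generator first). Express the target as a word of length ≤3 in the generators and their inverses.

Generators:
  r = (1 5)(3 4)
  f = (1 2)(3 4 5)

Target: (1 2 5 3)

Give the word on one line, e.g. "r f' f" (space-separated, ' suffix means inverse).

  after f': (1 2)(3 5 4)
  after r': (1 2 5 3)

f' r'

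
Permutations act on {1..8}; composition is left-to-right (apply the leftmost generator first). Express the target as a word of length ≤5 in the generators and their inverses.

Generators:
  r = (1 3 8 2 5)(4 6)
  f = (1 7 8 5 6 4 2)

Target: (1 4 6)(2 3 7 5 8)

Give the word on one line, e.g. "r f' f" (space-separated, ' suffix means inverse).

  after r': (1 5 2 8 3)(4 6)
  after f: (1 6 2 5)(3 7 8)
  after r': (1 4 6 8)(3 7)
  after r': (1 6 3 7)(2 8 5)
  after r': (1 4 6)(2 3 7 5 8)

r' f r' r' r'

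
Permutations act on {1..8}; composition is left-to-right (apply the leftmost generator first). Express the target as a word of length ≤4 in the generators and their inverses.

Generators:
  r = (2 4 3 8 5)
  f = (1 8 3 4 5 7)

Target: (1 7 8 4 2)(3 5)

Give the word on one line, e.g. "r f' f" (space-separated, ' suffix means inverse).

  after r': (2 5 8 3 4)
  after r': (2 8 4 5 3)
  after f': (1 7 5 8 3 2)
  after r': (1 7 8 4 2)(3 5)

r' r' f' r'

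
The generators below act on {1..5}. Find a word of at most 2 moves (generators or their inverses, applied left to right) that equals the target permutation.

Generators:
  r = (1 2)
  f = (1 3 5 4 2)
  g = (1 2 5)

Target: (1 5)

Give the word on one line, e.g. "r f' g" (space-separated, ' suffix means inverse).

  after g': (1 5 2)
  after r': (1 5)

g' r'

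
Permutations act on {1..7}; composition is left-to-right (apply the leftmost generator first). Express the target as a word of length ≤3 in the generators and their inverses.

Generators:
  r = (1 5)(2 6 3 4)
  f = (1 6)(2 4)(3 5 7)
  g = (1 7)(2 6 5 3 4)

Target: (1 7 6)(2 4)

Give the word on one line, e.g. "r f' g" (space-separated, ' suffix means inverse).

r' g f'

  after r': (1 5)(2 4 3 6)
  after g: (1 3 5 7)
  after f': (1 7 6)(2 4)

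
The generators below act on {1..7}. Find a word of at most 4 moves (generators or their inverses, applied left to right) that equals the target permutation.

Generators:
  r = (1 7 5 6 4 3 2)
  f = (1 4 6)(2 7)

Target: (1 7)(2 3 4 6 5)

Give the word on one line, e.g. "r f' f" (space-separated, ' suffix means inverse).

  after r': (1 2 3 4 6 5 7)
  after f: (1 7 4)(2 3 6 5)
  after f: (1 2 3)(5 7 6)
  after f: (1 7)(2 3 4 6 5)

r' f f f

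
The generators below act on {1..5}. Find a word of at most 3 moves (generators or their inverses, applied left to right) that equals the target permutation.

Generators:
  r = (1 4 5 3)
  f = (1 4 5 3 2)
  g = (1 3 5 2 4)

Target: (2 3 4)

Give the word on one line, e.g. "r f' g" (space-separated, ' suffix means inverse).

f g

  after f: (1 4 5 3 2)
  after g: (2 3 4)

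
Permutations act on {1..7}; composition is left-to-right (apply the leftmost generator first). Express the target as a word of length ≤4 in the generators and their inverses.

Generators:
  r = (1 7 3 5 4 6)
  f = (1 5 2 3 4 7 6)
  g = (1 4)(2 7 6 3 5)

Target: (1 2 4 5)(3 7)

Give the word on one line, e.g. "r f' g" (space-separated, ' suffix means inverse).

r' g f'

  after r': (1 6 4 5 3 7)
  after g: (1 3 6)(2 7 4)
  after f': (1 2 4 5)(3 7)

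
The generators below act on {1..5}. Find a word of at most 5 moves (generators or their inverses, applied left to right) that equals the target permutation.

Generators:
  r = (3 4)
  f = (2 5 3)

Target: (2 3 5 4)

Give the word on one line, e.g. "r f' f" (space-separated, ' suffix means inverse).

f r f' f'

  after f: (2 5 3)
  after r: (2 5 4 3)
  after f': (4 5)
  after f': (2 3 5 4)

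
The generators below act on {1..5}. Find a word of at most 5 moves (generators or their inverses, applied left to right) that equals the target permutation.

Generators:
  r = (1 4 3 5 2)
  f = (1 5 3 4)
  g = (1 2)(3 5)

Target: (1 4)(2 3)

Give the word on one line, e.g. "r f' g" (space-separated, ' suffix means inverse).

f' r g r' f

  after f': (1 4 3 5)
  after r: (1 3 2)(4 5)
  after g: (1 5 4 3)
  after r': (1 3 2 5)
  after f: (1 4)(2 3)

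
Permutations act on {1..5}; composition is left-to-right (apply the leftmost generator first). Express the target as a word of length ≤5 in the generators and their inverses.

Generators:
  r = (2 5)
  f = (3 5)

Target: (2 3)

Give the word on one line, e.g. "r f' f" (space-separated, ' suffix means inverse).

f r' f' f' f'

  after f: (3 5)
  after r': (2 5 3)
  after f': (2 3)
  after f': (2 5 3)
  after f': (2 3)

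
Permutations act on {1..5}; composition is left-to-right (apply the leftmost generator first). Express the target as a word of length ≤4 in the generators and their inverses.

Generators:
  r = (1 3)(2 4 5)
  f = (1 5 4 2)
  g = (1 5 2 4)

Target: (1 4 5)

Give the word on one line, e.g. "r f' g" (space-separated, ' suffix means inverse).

  after g: (1 5 2 4)
  after f: (1 4 5)

g f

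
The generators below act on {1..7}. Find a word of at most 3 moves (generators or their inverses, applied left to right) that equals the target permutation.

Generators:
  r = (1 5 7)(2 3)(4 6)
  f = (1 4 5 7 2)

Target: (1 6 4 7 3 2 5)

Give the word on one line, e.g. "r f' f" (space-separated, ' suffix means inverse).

  after f: (1 4 5 7 2)
  after r: (1 6 4 7 3 2 5)

f r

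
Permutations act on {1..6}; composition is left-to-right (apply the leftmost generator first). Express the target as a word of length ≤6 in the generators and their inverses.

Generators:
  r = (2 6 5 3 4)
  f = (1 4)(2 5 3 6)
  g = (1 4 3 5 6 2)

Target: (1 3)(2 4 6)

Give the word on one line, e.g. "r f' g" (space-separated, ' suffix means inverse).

g r' r' r' f'

  after g: (1 4 3 5 6 2)
  after r': (1 3 6 4 5 2)
  after r': (1 5 4 6 3 2)
  after r': (1 6 5 3 4 2)
  after f': (1 3)(2 4 6)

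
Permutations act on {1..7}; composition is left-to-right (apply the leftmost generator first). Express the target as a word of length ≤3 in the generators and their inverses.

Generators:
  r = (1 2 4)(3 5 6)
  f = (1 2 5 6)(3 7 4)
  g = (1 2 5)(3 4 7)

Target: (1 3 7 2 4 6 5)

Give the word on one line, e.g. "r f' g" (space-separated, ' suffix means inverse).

  after g': (1 5 2)(3 7 4)
  after r': (1 3 7 2 4 6 5)

g' r'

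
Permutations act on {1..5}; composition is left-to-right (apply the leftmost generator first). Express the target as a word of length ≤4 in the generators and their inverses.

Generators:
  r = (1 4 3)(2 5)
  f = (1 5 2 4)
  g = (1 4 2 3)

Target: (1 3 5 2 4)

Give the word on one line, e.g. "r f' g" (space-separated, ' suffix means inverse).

g' r' r' r'

  after g': (1 3 2 4)
  after r': (1 4 3 5 2)
  after r': (2 3)
  after r': (1 3 5 2 4)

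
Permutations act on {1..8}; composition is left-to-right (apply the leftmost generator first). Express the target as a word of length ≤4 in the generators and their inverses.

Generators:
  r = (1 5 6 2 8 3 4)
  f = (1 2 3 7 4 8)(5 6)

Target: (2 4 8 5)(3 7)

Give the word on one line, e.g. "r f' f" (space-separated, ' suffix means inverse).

f f r' f

  after f: (1 2 3 7 4 8)(5 6)
  after f: (1 3 4)(2 7 8)
  after r': (1 8 6 5)(2 7)
  after f: (2 4 8 5)(3 7)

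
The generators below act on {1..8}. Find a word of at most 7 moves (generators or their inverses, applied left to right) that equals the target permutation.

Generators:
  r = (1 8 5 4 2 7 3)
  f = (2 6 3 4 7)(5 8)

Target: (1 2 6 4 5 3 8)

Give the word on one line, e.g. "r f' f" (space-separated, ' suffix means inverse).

  after r: (1 8 5 4 2 7 3)
  after f': (1 5 3)(2 4 7 6)
  after r: (1 4 3 8 5)(6 7)
  after f: (1 7 3 5)(2 6)
  after r': (1 2 6 4 5 3 8)

r f' r f r'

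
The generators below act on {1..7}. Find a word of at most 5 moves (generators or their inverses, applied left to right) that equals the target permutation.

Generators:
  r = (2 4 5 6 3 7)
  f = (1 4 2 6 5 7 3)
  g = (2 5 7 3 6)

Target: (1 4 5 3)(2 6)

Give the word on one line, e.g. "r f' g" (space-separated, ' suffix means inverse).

  after r': (2 7 3 6 5 4)
  after g': (2 5 4 6)
  after r: (2 6 4 3 7)
  after g: (4 6)(5 7)
  after f: (1 4 5 3)(2 6)

r' g' r g f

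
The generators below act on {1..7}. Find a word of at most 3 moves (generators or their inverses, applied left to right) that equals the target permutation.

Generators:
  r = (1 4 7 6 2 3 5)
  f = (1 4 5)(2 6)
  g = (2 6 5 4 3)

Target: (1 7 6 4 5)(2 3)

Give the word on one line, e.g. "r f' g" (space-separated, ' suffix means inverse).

g f r

  after g: (2 6 5 4 3)
  after f: (1 4 3 6)
  after r: (1 7 6 4 5)(2 3)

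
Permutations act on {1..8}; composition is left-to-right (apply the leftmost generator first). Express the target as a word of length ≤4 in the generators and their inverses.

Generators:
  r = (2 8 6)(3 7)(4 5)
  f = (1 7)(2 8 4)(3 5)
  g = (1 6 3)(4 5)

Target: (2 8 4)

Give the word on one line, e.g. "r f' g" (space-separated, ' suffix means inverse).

f' f'

  after f': (1 7)(2 4 8)(3 5)
  after f': (2 8 4)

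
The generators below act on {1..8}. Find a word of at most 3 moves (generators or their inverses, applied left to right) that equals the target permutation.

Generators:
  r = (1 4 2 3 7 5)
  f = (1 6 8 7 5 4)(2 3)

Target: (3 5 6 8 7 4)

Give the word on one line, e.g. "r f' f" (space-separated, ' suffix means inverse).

r f

  after r: (1 4 2 3 7 5)
  after f: (3 5 6 8 7 4)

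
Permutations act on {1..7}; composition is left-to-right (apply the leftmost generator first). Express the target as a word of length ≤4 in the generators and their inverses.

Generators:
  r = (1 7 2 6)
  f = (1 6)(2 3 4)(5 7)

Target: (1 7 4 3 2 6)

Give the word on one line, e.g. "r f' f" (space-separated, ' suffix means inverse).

  after r: (1 7 2 6)
  after f: (1 5 7 3 4 2)
  after f: (1 7 4 3 2 6)

r f f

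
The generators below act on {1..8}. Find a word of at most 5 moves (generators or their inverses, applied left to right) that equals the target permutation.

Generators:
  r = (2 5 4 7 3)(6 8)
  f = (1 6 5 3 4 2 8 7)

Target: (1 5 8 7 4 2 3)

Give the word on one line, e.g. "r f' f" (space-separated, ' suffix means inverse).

  after r': (2 3 7 4 5)(6 8)
  after f': (1 7 3 8)(2 5 4 6)
  after r: (1 3 6 5 7 2 4 8)
  after f': (1 5 8 7 4 2 3)

r' f' r f'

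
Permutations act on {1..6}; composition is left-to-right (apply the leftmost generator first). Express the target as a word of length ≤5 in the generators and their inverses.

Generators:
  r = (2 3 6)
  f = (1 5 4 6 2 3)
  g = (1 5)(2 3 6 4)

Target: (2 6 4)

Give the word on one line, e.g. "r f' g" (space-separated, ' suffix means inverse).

  after r': (2 6 3)
  after g': (1 5)(2 3 4 6)
  after g': (3 6 4)
  after r: (2 3)(4 6)
  after r: (2 6 4)

r' g' g' r r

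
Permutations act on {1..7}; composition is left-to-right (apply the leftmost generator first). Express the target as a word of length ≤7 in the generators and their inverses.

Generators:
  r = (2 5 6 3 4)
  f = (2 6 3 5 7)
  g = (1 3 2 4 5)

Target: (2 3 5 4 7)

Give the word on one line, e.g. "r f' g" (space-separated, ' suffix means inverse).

r' f r' f' r

  after r': (2 4 3 6 5)
  after f: (2 4 5 6 7)
  after r': (2 3 6 7 4)
  after f': (2 6 5 3)(4 7)
  after r: (2 3 5 4 7)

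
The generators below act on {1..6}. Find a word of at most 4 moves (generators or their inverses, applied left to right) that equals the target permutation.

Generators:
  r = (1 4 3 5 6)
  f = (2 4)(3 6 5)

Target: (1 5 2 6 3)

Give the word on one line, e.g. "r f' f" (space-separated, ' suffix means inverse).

  after f': (2 4)(3 5 6)
  after r: (1 4 2 3 6 5)
  after r: (1 3)(2 5 4)
  after f': (1 5 2 6 3)

f' r r f'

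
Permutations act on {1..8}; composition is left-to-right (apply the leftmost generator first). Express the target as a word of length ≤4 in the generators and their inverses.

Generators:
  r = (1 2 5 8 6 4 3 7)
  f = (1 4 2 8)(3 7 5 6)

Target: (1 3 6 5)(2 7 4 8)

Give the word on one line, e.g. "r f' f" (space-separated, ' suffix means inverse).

  after r': (1 7 3 4 6 8 5 2)
  after r': (1 3 6 5)(2 7 4 8)

r' r'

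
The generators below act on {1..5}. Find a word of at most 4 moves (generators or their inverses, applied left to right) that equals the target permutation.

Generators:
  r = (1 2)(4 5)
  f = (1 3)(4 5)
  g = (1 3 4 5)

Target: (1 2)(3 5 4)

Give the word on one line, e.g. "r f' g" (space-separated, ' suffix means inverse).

r' f g'

  after r': (1 2)(4 5)
  after f: (1 2 3)
  after g': (1 2)(3 5 4)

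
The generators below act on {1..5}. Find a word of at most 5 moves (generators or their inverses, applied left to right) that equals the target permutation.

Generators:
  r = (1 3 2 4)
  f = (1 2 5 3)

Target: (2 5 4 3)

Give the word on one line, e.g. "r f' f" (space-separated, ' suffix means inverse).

  after r': (1 4 2 3)
  after f': (1 4)(2 5)
  after f': (1 4 3 5)
  after r': (1 2 3 5 4)
  after f': (2 5 4 3)

r' f' f' r' f'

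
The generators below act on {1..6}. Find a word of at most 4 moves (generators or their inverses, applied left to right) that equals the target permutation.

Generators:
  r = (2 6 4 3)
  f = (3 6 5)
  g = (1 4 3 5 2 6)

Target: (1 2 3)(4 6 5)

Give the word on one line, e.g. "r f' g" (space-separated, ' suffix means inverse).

g' g'

  after g': (1 6 2 5 3 4)
  after g': (1 2 3)(4 6 5)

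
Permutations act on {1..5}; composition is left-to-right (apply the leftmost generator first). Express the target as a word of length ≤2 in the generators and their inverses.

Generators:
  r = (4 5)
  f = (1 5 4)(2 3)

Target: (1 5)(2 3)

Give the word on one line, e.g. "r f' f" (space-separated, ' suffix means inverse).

  after r: (4 5)
  after f: (1 5)(2 3)

r f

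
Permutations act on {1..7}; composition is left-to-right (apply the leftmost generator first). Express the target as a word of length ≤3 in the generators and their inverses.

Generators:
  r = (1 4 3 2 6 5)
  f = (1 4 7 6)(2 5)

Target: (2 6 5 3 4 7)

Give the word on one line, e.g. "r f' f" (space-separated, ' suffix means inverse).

f r'

  after f: (1 4 7 6)(2 5)
  after r': (2 6 5 3 4 7)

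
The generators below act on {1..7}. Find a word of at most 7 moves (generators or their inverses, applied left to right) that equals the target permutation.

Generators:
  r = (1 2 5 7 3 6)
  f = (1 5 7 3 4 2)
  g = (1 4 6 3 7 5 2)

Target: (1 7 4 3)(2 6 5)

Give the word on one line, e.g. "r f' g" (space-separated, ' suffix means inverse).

g r g r' f'

  after g: (1 4 6 3 7 5 2)
  after r: (1 4)
  after g: (1 6 3 7 5 2)
  after r': (1 3 5)(2 6 7)
  after f': (1 7 4 3)(2 6 5)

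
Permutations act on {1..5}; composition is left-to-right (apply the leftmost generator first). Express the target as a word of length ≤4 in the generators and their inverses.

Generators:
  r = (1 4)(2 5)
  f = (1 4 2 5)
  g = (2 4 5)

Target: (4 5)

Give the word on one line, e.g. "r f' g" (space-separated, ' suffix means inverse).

g' r' g f

  after g': (2 5 4)
  after r': (1 4 5)
  after g: (1 5)(2 4)
  after f: (4 5)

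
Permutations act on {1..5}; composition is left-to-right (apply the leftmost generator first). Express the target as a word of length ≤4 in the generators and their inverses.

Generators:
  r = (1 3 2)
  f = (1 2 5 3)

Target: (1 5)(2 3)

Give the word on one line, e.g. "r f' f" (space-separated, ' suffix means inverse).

f' f'

  after f': (1 3 5 2)
  after f': (1 5)(2 3)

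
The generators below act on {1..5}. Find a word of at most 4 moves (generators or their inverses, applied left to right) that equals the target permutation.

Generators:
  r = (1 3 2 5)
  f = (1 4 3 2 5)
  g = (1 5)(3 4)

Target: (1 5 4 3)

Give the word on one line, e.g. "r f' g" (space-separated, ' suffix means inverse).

f' f' g' r

  after f': (1 5 2 3 4)
  after f': (1 2 4 5 3)
  after g': (1 2 3 5 4)
  after r: (1 5 4 3)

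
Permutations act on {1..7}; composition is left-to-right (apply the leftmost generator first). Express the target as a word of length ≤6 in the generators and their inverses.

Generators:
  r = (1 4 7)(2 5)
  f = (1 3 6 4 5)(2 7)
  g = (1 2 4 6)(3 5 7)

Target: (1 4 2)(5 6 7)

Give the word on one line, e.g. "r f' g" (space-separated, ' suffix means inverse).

f f r' f

  after f: (1 3 6 4 5)(2 7)
  after f: (1 6 5 3 4)
  after r': (1 6 2 5 3)(4 7)
  after f: (1 4 2)(5 6 7)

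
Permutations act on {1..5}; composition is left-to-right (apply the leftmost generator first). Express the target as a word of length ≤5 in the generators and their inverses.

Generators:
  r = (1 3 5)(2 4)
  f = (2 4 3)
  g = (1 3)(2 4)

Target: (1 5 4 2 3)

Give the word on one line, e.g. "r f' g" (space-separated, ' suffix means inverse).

f' g r' f r'

  after f': (2 3 4)
  after g: (1 3 2)
  after r': (2 5 3 4)
  after f: (2 5)
  after r': (1 5 4 2 3)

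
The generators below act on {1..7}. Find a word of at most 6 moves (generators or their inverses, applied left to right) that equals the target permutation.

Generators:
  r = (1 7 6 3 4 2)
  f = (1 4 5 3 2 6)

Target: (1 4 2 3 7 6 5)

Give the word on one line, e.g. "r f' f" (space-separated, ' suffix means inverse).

f f r' f'

  after f: (1 4 5 3 2 6)
  after f: (1 5 2)(3 6 4)
  after r': (1 5 4 6 3 7)
  after f': (1 4 2 3 7 6 5)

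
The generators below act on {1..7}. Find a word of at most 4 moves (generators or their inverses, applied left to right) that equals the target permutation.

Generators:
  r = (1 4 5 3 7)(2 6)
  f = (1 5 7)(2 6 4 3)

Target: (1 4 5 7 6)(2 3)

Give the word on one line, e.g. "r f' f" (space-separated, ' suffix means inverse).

f r f'

  after f: (1 5 7)(2 6 4 3)
  after r: (1 3 6 5)(4 7)
  after f': (1 4 5 7 6)(2 3)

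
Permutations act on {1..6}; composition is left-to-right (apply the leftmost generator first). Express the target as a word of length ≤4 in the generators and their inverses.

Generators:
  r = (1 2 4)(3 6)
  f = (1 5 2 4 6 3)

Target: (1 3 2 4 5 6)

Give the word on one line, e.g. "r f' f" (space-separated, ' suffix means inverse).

f' f' r'

  after f': (1 3 6 4 2 5)
  after f': (1 6 2)(3 4 5)
  after r': (1 3 2 4 5 6)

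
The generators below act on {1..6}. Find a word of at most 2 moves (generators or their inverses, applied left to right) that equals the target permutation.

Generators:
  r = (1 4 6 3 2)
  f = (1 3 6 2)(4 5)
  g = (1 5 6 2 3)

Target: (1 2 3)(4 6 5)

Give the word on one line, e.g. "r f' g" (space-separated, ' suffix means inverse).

  after g': (1 3 2 6 5)
  after r: (1 2 3)(4 6 5)

g' r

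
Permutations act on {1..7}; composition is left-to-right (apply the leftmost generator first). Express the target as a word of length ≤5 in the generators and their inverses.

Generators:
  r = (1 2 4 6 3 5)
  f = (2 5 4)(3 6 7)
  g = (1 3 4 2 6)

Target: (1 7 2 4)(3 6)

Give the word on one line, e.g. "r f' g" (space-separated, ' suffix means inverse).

g f' r' r'

  after g: (1 3 4 2 6)
  after f': (1 7 6)(2 3 5)
  after r': (1 7 4 2 6 5)
  after r': (1 7 2 4)(3 6)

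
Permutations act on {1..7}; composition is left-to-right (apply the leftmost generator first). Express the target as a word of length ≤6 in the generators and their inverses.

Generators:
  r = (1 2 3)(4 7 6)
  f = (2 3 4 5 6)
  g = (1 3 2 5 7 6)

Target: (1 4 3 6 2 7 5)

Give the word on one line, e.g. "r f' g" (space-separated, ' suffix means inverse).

  after f: (2 3 4 5 6)
  after f: (2 4 6 3 5)
  after g: (1 3 7 6 2 4)
  after f: (1 4)(2 5 6 3 7)
  after g: (1 4 3 6 2 7 5)

f f g f g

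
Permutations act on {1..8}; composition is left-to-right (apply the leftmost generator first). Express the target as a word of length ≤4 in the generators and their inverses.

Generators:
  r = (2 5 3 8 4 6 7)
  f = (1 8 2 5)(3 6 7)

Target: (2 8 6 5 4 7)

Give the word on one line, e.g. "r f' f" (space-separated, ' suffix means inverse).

f' f' r f

  after f': (1 5 2 8)(3 7 6)
  after f': (1 2)(3 6 7)(5 8)
  after r: (1 5 4 6 2)(3 7 8)
  after f: (2 8 6 5 4 7)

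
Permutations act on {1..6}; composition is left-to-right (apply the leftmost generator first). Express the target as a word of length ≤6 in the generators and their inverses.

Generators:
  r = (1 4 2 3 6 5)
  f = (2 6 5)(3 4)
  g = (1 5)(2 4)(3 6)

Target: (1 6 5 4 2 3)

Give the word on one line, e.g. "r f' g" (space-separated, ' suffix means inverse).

g f r' f g

  after g: (1 5)(2 4)(3 6)
  after f: (1 2 3 5)(4 6)
  after r': (1 4 3 6)
  after f: (1 3 5 2 6)
  after g: (1 6 5 4 2 3)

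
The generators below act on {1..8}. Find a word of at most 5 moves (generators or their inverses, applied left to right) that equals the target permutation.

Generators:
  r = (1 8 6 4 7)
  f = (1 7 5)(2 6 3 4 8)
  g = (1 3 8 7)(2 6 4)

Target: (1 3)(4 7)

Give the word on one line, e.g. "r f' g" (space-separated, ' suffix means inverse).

  after g: (1 3 8 7)(2 6 4)
  after f': (1 6 3 4 8)(5 7)
  after g: (1 4 7 5)(2 6 8 3)
  after f': (1 3 8 6 4)
  after r': (1 3)(4 7)

g f' g f' r'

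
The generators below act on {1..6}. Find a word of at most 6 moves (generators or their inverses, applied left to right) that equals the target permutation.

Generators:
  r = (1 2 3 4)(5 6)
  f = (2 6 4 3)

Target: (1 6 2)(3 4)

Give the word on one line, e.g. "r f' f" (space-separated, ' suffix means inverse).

f' r r f f

  after f': (2 3 4 6)
  after r: (1 2 4 5 6 3)
  after r: (1 3 2)(4 6)
  after f: (1 2)(3 6)
  after f: (1 6 2)(3 4)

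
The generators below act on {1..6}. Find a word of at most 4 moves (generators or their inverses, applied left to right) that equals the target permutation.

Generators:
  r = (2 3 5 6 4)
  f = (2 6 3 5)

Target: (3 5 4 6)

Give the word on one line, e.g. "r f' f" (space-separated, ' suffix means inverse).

  after f: (2 6 3 5)
  after f: (2 3)(5 6)
  after r: (2 5 4)
  after f: (3 5 4 6)

f f r f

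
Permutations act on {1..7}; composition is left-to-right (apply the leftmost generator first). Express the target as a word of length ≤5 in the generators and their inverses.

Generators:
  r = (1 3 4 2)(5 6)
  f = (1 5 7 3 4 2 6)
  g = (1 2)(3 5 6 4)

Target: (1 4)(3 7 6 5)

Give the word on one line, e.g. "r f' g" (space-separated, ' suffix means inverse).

  after f': (1 6 2 4 3 7 5)
  after r: (1 5 3 7 6)
  after r: (1 6 3 7 5 4 2)
  after g: (1 4)(3 7 6 5)

f' r r g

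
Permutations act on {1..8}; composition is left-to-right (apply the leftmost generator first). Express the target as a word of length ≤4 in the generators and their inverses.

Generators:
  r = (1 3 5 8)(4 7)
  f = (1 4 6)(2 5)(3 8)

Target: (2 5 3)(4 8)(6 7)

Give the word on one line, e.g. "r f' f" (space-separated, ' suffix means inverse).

f f r f

  after f: (1 4 6)(2 5)(3 8)
  after f: (1 6 4)
  after r: (1 6 7 4 3 5 8)
  after f: (2 5 3)(4 8)(6 7)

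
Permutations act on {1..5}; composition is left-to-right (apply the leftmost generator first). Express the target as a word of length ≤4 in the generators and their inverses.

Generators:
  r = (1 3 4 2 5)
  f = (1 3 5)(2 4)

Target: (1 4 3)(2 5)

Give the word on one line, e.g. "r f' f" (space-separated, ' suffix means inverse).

r' f' r

  after r': (1 5 2 4 3)
  after f': (1 3 5 4)
  after r: (1 4 3)(2 5)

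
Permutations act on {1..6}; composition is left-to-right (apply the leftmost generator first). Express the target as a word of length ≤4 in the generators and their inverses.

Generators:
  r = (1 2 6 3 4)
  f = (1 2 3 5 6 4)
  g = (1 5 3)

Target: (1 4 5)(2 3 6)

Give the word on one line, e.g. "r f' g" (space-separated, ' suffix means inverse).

r' g'

  after r': (1 4 3 6 2)
  after g': (1 4 5)(2 3 6)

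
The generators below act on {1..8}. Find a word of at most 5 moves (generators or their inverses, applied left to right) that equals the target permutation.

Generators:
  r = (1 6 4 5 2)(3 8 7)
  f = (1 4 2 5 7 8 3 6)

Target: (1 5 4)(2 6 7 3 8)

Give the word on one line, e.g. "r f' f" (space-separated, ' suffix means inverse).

r' f r f

  after r': (1 2 5 4 6)(3 7 8)
  after f: (1 5 2 7 3 8 6 4)
  after r: (1 2 3 7 8 4 6 5)
  after f: (1 5 4)(2 6 7 3 8)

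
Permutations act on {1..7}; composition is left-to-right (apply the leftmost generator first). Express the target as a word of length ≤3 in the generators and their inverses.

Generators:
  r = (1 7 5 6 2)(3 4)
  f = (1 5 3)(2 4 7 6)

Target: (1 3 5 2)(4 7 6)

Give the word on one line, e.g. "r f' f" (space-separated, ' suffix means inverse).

  after r': (1 2 6 5 7)(3 4)
  after f: (1 4)(3 7 5 6)
  after r: (1 3 5 2)(4 7 6)

r' f r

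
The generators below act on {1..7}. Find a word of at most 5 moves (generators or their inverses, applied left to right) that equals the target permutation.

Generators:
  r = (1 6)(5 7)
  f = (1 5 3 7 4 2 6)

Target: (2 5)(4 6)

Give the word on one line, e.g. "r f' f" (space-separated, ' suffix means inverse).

f' r' f' r

  after f': (1 6 2 4 7 3 5)
  after r': (2 4 5 6)(3 7)
  after f': (1 6 4)(2 7 5)
  after r: (2 5)(4 6)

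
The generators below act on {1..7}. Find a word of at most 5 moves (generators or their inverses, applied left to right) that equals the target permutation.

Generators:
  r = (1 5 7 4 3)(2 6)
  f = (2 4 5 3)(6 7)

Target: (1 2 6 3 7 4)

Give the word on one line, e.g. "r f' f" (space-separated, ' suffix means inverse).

f r' f

  after f: (2 4 5 3)(6 7)
  after r': (1 3 6 5 4)(2 7)
  after f: (1 2 6 3 7 4)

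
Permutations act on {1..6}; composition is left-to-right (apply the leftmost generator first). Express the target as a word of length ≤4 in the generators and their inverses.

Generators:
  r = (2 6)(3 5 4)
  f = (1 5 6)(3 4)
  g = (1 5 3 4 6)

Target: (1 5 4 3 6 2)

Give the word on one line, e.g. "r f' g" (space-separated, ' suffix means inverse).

r f' f'

  after r: (2 6)(3 5 4)
  after f': (1 6 2 5 3)
  after f': (1 5 4 3 6 2)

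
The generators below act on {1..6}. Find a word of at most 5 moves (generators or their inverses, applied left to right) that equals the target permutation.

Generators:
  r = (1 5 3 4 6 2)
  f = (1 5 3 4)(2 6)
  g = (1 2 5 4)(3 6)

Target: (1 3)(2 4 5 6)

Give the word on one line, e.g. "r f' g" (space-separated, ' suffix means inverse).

r' g r' f f

  after r': (1 2 6 4 3 5)
  after g: (1 5 2 3 4 6)
  after r': (2 5 6)
  after f: (1 5 2 3 4)
  after f: (1 3)(2 4 5 6)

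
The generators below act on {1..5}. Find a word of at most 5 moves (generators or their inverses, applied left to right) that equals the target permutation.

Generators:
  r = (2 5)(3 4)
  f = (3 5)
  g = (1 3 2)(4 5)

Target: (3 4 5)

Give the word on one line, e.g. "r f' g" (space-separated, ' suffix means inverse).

g' f' g' g' r

  after g': (1 2 3)(4 5)
  after f': (1 2 5 4 3)
  after g': (1 3 2 4)
  after g': (2 5 4)
  after r: (3 4 5)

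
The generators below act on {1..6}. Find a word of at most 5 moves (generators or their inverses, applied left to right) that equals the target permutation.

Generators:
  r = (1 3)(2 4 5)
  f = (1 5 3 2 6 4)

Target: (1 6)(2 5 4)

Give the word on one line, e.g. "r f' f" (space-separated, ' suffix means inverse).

r f f

  after r: (1 3)(2 4 5)
  after f: (1 2)(3 5 6 4)
  after f: (1 6)(2 5 4)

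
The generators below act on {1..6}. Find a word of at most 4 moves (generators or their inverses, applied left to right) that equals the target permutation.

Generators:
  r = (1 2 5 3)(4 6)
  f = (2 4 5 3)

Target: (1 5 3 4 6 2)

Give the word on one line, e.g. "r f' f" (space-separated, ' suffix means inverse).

  after r': (1 3 5 2)(4 6)
  after f': (1 5 3 4 6 2)

r' f'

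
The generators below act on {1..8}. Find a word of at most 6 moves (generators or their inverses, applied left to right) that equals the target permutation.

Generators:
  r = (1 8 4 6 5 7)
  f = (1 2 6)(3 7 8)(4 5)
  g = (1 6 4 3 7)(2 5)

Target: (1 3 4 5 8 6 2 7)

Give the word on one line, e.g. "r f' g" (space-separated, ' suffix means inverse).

r' g' r' f g'

  after r': (1 7 5 6 4 8)
  after g': (1 3 4 8 7 2 5)
  after r': (1 3 8 5 7 2 6 4)
  after f: (1 7 6 5 8 4 2)
  after g': (1 3 4 5 8 6 2 7)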